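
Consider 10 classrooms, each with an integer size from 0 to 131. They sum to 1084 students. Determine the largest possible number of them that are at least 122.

8

With k values at 122 or above and the rest at least 0, the sum is at least 0 + 122k.
Since the sum is 1084, we need 122k ≤ 1084, i.e. k ≤ 8.
k = 8 is achieved by 8 values at 122 and 2 at 0, total 976; add 108 to one value (staying below 122) to reach 1084.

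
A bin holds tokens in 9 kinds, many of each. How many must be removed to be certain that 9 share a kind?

You could draw 8 of every kind without reaching 9 of any — 72 in all.
One more forces 9 of some kind, so 72 + 1 = 73.

73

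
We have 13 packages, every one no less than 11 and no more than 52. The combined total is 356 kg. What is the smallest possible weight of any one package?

Minimizing one value means maximizing the remaining 12.
The other 12 can take up 12 × 52 = 624 ≥ 356 − 11, so one package can sit at its floor of 11.
Achievable: one at 11 and the other 12 totalling 345, which fits since 12 × 11 ≤ 345 ≤ 12 × 52.

11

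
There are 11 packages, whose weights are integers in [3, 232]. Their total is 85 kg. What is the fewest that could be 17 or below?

Each value above 17 is at least 18, contributing at least 18 − 3 = 15 above the floor 3.
The sum exceeds the floor total 33 by 52, so at most ⌊52/15⌋ = 3 exceed 17, and at least 8 are ≤ 17.
Exactly 8 works: 8 values at 3 and 3 at 18 total 78; raise one of the low values by 7 (still ≤ 17) to hit 85.

8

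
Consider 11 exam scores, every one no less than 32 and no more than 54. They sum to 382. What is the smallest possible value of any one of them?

Minimizing one value means maximizing the remaining 10.
The other 10 can take up 10 × 54 = 540 ≥ 382 − 32, so one score can sit at its floor of 32.
Achievable: one at 32 and the other 10 totalling 350, which fits since 10 × 32 ≤ 350 ≤ 10 × 54.

32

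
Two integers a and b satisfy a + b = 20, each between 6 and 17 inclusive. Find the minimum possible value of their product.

ab = a(20 − a) is concave in a, so over [6, 14] it is minimized at an endpoint.
The extreme feasible split is a = 6, b = 14, giving ab = 84.

84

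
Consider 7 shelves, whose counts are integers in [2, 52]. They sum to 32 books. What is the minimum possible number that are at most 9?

5

Each value above 9 is at least 10, contributing at least 10 − 2 = 8 above the floor 2.
The sum exceeds the floor total 14 by 18, so at most ⌊18/8⌋ = 2 exceed 9, and at least 5 are ≤ 9.
Exactly 5 works: 5 values at 2 and 2 at 10 total 30; raise one of the low values by 2 (still ≤ 9) to hit 32.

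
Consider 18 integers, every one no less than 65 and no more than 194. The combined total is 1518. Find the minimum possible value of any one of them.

65

To make one integer as small as possible, make the other 17 as large as possible.
The other 17 can take up 17 × 194 = 3298 ≥ 1518 − 65, so one integer can sit at its floor of 65.
Achievable: one at 65 and the other 17 totalling 1453, which fits since 17 × 65 ≤ 1453 ≤ 17 × 194.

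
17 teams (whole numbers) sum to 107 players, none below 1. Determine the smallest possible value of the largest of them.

The 17 values sum to 107, so their maximum is at least ⌈107/17⌉ = 7.
Equality holds with 5 values of 7 and 12 values of 6.

7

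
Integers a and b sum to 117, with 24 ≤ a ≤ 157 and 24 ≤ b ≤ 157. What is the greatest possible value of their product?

3422

ab = a(117 − a) is maximized when a is as near 117/2 as the bounds allow.
Taking a = 58 and b = 59 (both in [24, 157]) gives ab = 3422.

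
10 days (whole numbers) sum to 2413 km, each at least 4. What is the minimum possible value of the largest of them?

If every one of the 10 were at most 241, the total would be at most 10 × 241 = 2410 < 2413.
Taking 7 copies of 241 and 3 copies of 242 gives exactly 2413, so 242 is attained.

242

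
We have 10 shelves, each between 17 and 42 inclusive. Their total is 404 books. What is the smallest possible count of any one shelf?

26

Minimizing one value means maximizing the remaining 9.
The other 9 contribute at most 9 × 42 = 378, leaving at least 404 − 378 = 26.
Since 26 ≥ 17, this is achievable: one at 26 and 9 at 42.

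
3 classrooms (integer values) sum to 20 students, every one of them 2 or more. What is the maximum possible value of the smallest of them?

The average is 20/3 < 7, so some value is ≤ 6.
Equality holds with 1 value of 6 and 2 values of 7.

6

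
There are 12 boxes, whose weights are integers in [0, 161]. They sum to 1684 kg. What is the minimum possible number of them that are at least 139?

If only k of them are at least 139, the other 12 − k are at most 138, so the total is at most k·161 + (12 − k)·138.
This must reach 1684, so k·161 + (12 − k)·138 ≥ 1684, giving k ≥ 2.
Exactly 2 works: 2 values at 161 and 10 at 138 total 1702; lower one of the high values by 18 (still ≥ 139) to hit 1684.

2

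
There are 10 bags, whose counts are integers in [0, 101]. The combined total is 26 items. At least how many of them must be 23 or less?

Let j be the number exceeding 23. Then the total is ≥ 24·j + 0·(10 − j) = 0 + 24j.
So 24j ≤ 26 and j ≤ 1; hence at least 10 − 1 = 9 are ≤ 23.
Exactly 9 works: 9 values at 0 and 1 at 24 total 24; raise one of the low values by 2 (still ≤ 23) to hit 26.

9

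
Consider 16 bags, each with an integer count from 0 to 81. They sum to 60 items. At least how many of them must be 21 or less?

14

Let j be the number exceeding 21. Then the total is ≥ 22·j + 0·(16 − j) = 0 + 22j.
So 22j ≤ 60 and j ≤ 2; hence at least 16 − 2 = 14 are ≤ 21.
Exactly 14 works: 14 values at 0 and 2 at 22 total 44; raise one of the low values by 16 (still ≤ 21) to hit 60.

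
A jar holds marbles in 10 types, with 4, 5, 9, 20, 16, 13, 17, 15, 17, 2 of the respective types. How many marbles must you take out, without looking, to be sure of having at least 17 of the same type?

In the worst case you take as many as possible of each type without reaching 17: 4 + 5 + 9 + 16 + 16 + 13 + 16 + 15 + 16 + 2 = 112.
The next one must give 17 of some type, so 112 + 1 = 113.

113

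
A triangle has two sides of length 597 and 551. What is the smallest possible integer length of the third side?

The third side must exceed |597 − 551| = 46.
The smallest integer above 46 is 47.

47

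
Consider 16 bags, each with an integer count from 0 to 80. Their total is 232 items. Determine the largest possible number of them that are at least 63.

With k values at 63 or above and the rest at least 0, the sum is at least 0 + 63k.
Since the sum is 232, we need 63k ≤ 232, i.e. k ≤ 3.
k = 3 is achieved by 3 values at 63 and 13 at 0, total 189; add 43 to one value (staying below 63) to reach 232.

3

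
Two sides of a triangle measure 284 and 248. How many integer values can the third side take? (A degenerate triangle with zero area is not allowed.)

495

The triangle inequality gives |284 − 248| < c < 284 + 248, i.e. 36 < c < 532.
So c can be any integer from 37 to 531: 495 values.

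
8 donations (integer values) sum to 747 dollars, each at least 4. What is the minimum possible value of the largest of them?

The 8 values sum to 747, so their maximum is at least ⌈747/8⌉ = 94.
Achievable: 3 of them at 94 and 5 at 93 total 747.

94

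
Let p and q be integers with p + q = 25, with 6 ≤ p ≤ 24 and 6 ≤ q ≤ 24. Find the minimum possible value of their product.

Since p + q is fixed, pushing one of them to its bound minimizes the product.
At the endpoint p = 6, q = 25 − 6 = 19, so pq = 6 × 19 = 114.

114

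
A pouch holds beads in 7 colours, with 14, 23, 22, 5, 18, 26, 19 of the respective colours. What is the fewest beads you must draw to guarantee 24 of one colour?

125

In the worst case you take as many as possible of each colour without reaching 24: 14 + 23 + 22 + 5 + 18 + 23 + 19 = 124.
The next one must give 24 of some colour, so 124 + 1 = 125.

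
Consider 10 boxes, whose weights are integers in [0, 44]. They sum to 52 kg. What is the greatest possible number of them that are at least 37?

With k values at 37 or above and the rest at least 0, the sum is at least 0 + 37k.
Since the sum is 52, we need 37k ≤ 52, i.e. k ≤ 1.
k = 1 is achieved by 1 value at 37 and 9 at 0, total 37; add 15 to one value (staying below 37) to reach 52.

1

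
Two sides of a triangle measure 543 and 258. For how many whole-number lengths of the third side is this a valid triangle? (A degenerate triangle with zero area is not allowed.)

The triangle inequality gives |543 − 258| < c < 543 + 258, i.e. 285 < c < 801.
So c can be any integer from 286 to 800: 515 values.

515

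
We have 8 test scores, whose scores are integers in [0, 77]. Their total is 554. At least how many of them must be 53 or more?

Suppose at most 8 − j of them reach 53; then j values are ≤ 52 and the rest ≤ 77.
The total is then ≤ 52·j + 77·(8 − j) = 616 − 25j. For this to be ≥ 554 we need j ≤ 2, so at least 8 − 2 = 6 must reach 53.
Exactly 6 works: 6 values at 77 and 2 at 52 total 566; lower one of the high values by 12 (still ≥ 53) to hit 554.

6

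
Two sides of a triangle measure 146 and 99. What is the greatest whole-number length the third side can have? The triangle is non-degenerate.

The third side must be less than 146 + 99 = 245.
The largest integer below 245 is 244.

244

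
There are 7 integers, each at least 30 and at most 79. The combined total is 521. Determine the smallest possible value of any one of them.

47

To make one integer as small as possible, make the other 6 as large as possible.
The other 6 contribute at most 6 × 79 = 474, leaving at least 521 − 474 = 47.
Since 47 ≥ 30, this is achievable: one at 47 and 6 at 79.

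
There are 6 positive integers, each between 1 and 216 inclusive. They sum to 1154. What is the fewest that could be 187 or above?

If only k of them are at least 187, the other 6 − k are at most 186, so the total is at most k·216 + (6 − k)·186.
This must reach 1154, so k·216 + (6 − k)·186 ≥ 1154, giving k ≥ 2.
Exactly 2 works: 2 values at 216 and 4 at 186 total 1176; lower one of the high values by 22 (still ≥ 187) to hit 1154.

2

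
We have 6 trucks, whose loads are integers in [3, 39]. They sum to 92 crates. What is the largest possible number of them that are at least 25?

With k values at 25 or above and the rest at least 3, the sum is at least 18 + 22k.
Since the sum is 92, we need 22k ≤ 74, i.e. k ≤ 3.
k = 3 is achieved by 3 values at 25 and 3 at 3, total 84; add 8 to one value (staying below 25) to reach 92.

3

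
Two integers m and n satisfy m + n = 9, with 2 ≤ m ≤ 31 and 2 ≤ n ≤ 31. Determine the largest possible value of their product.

20

With m + n fixed, mn peaks when the two are closest together.
Taking m = 4 and n = 5 (both in [2, 31]) gives mn = 20.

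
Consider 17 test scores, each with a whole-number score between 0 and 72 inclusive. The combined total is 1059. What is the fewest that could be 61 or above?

Each value short of 61 is at most 60, costing at least 72 − 60 = 12 against the maximum total of 1224.
We can afford to lose at most 1224 − 1059 = 165, so at most ⌊165/12⌋ = 13 fall short, and at least 4 are ≥ 61.
Exactly 4 works: 4 values at 72 and 13 at 60 total 1068; lower one of the high values by 9 (still ≥ 61) to hit 1059.

4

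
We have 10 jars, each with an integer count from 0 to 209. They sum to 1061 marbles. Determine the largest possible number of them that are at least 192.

5

If k of the values are ≥ 192, the total is ≥ 192k + 0(10 − k).
Setting 192k + 0(10 − k) ≤ 1061 gives 192k ≤ 1061, so k ≤ 5.
k = 5 is achieved by 5 values at 192 and 5 at 0, total 960; add 101 to one value (staying below 192) to reach 1061.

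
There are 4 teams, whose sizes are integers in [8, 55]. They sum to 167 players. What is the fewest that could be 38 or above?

If only k of them are at least 38, the other 4 − k are at most 37, so the total is at most k·55 + (4 − k)·37.
This must reach 167, so k·55 + (4 − k)·37 ≥ 167, giving k ≥ 2.
Exactly 2 works: 2 values at 55 and 2 at 37 total 184; lower one of the high values by 17 (still ≥ 38) to hit 167.

2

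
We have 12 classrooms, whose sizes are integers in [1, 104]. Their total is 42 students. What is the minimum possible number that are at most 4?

Let j be the number exceeding 4. Then the total is ≥ 5·j + 1·(12 − j) = 12 + 4j.
So 4j ≤ 30 and j ≤ 7; hence at least 12 − 7 = 5 are ≤ 4.
Exactly 5 works: 5 values at 1 and 7 at 5 total 40; raise one of the low values by 2 (still ≤ 4) to hit 42.

5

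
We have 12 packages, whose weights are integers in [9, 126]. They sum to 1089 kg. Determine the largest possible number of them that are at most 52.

Suppose k of them are at most 52. Those contribute at most 52 each and the rest at most 126 each.
So the total is at most 52k + 126(12 − k) = 1512 − 74k. This must still be ≥ 1089, so k ≤ 5.
k = 5 is achieved by 5 values at 52 and 7 at 126, total 1142; lower one of the 126's by 53 (still > 52) to reach 1089.

5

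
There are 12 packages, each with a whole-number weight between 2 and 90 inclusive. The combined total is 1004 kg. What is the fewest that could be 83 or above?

If only k of them are at least 83, the other 12 − k are at most 82, so the total is at most k·90 + (12 − k)·82.
This must reach 1004, so k·90 + (12 − k)·82 ≥ 1004, giving k ≥ 3.
Exactly 3 works: 3 values at 90 and 9 at 82 total 1008; lower one of the high values by 4 (still ≥ 83) to hit 1004.

3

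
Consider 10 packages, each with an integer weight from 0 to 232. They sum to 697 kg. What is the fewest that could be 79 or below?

2

Each value above 79 is at least 80, contributing at least 80 − 0 = 80 above the floor 0.
The sum exceeds the floor total 0 by 697, so at most ⌊697/80⌋ = 8 exceed 79, and at least 2 are ≤ 79.
Exactly 2 works: 2 values at 0 and 8 at 80 total 640; raise one of the low values by 57 (still ≤ 79) to hit 697.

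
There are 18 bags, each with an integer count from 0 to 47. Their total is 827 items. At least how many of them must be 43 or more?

15

Each value short of 43 is at most 42, costing at least 47 − 42 = 5 against the maximum total of 846.
We can afford to lose at most 846 − 827 = 19, so at most ⌊19/5⌋ = 3 fall short, and at least 15 are ≥ 43.
Exactly 15 works: 15 values at 47 and 3 at 42 total 831; lower one of the high values by 4 (still ≥ 43) to hit 827.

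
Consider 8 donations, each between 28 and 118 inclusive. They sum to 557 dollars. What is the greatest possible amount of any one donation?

To make one donation as large as possible, make the other 7 as small as possible.
The other 7 contribute at least 7 × 28 = 196, leaving at most 557 − 196 = 361.
But each donation is capped at 118, so the maximum is 118.
Achievable: one at 118 and the other 7 totalling 439, which fits since 7 × 28 ≤ 439 ≤ 7 × 118.

118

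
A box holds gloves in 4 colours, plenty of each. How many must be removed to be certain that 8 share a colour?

29

In the worst case you draw 7 of each of the 4 colours: 4 × 7 = 28.
One more forces 8 of some colour, so 28 + 1 = 29.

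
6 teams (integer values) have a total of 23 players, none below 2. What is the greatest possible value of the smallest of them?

3

If every one of the 6 were at least 4, the total would be at least 6 × 4 = 24 > 23.
Achievable: 1 of them at 3 and 5 at 4 total 23.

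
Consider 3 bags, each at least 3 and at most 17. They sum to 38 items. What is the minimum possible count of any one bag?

4

Minimizing one value means maximizing the remaining 2.
The other 2 contribute at most 2 × 17 = 34, leaving at least 38 − 34 = 4.
Since 4 ≥ 3, this is achievable: one at 4 and 2 at 17.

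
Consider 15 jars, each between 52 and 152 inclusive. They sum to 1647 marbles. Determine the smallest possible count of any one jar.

52

Minimizing one value means maximizing the remaining 14.
The other 14 can take up 14 × 152 = 2128 ≥ 1647 − 52, so one jar can sit at its floor of 52.
Achievable: one at 52 and the other 14 totalling 1595, which fits since 14 × 52 ≤ 1595 ≤ 14 × 152.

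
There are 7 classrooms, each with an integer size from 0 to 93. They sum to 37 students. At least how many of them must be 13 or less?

5

Each value above 13 is at least 14, contributing at least 14 − 0 = 14 above the floor 0.
The sum exceeds the floor total 0 by 37, so at most ⌊37/14⌋ = 2 exceed 13, and at least 5 are ≤ 13.
Exactly 5 works: 5 values at 0 and 2 at 14 total 28; raise one of the low values by 9 (still ≤ 13) to hit 37.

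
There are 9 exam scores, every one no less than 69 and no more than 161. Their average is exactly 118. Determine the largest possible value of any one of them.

Maximizing one value means minimizing the remaining 8.
The total is 9 × 118 = 1062.
The other 8 contribute at least 8 × 69 = 552, leaving at most 1062 − 552 = 510.
But each score is capped at 161, so the maximum is 161.
Achievable: one at 161 and the other 8 totalling 901, which fits since 8 × 69 ≤ 901 ≤ 8 × 161.

161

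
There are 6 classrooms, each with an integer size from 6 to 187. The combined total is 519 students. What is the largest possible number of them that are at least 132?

If k of the values are ≥ 132, the total is ≥ 132k + 6(6 − k).
Setting 132k + 6(6 − k) ≤ 519 gives 126k ≤ 483, so k ≤ 3.
k = 3 is achieved by 3 values at 132 and 3 at 6, total 414; add 105 to one value (staying below 132) to reach 519.

3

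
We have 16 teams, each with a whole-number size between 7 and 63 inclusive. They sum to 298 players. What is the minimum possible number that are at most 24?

6

Let j be the number exceeding 24. Then the total is ≥ 25·j + 7·(16 − j) = 112 + 18j.
So 18j ≤ 186 and j ≤ 10; hence at least 16 − 10 = 6 are ≤ 24.
Exactly 6 works: 6 values at 7 and 10 at 25 total 292; raise one of the low values by 6 (still ≤ 24) to hit 298.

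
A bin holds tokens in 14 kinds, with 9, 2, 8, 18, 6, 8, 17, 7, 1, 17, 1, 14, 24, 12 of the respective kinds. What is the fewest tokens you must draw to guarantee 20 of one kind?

140

In the worst case you take as many as possible of each kind without reaching 20: 9 + 2 + 8 + 18 + 6 + 8 + 17 + 7 + 1 + 17 + 1 + 14 + 19 + 12 = 139.
The next one must give 20 of some kind, so 139 + 1 = 140.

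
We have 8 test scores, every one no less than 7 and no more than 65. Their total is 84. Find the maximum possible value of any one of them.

35

To make one score as large as possible, make the other 7 as small as possible.
The other 7 contribute at least 7 × 7 = 49, leaving at most 84 − 49 = 35.
Since 35 ≤ 65, this is achievable: one at 35 and 7 at 7.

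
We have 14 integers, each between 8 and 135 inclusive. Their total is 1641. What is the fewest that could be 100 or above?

8

Each value short of 100 is at most 99, costing at least 135 − 99 = 36 against the maximum total of 1890.
We can afford to lose at most 1890 − 1641 = 249, so at most ⌊249/36⌋ = 6 fall short, and at least 8 are ≥ 100.
Exactly 8 works: 8 values at 135 and 6 at 99 total 1674; lower one of the high values by 33 (still ≥ 100) to hit 1641.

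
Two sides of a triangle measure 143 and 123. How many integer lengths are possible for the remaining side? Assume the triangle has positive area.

The triangle inequality gives |143 − 123| < c < 143 + 123, i.e. 20 < c < 266.
So c can be any integer from 21 to 265: 245 values.

245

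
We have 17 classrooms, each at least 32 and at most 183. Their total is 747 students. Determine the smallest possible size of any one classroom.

32

To make one classroom as small as possible, make the other 16 as large as possible.
The other 16 can take up 16 × 183 = 2928 ≥ 747 − 32, so one classroom can sit at its floor of 32.
Achievable: one at 32 and the other 16 totalling 715, which fits since 16 × 32 ≤ 715 ≤ 16 × 183.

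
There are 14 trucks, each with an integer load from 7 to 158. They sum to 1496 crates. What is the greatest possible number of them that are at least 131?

11

Suppose k of them are at least 131. Those contribute at least 131 each and the other 14 − k at least 7 each.
So the total is at least 131k + 7(14 − k) = 98 + 124k. This must be ≤ 1496, giving k ≤ 11.
k = 11 is achieved by 11 values at 131 and 3 at 7, total 1462; add 34 to one value (staying below 131) to reach 1496.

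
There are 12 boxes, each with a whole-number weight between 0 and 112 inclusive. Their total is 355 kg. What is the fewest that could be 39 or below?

4

Each value above 39 is at least 40, contributing at least 40 − 0 = 40 above the floor 0.
The sum exceeds the floor total 0 by 355, so at most ⌊355/40⌋ = 8 exceed 39, and at least 4 are ≤ 39.
Exactly 4 works: 4 values at 0 and 8 at 40 total 320; raise one of the low values by 35 (still ≤ 39) to hit 355.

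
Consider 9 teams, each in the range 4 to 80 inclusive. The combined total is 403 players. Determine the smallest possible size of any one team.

4

Minimizing one value means maximizing the remaining 8.
The other 8 can take up 8 × 80 = 640 ≥ 403 − 4, so one team can sit at its floor of 4.
Achievable: one at 4 and the other 8 totalling 399, which fits since 8 × 4 ≤ 399 ≤ 8 × 80.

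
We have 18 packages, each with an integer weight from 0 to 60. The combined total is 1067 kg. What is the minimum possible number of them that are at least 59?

Each value short of 59 is at most 58, costing at least 60 − 58 = 2 against the maximum total of 1080.
We can afford to lose at most 1080 − 1067 = 13, so at most ⌊13/2⌋ = 6 fall short, and at least 12 are ≥ 59.
Exactly 12 works: 12 values at 60 and 6 at 58 total 1068; lower one of the high values by 1 (still ≥ 59) to hit 1067.

12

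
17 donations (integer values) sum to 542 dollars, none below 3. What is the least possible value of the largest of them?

If every one of the 17 were at most 31, the total would be at most 17 × 31 = 527 < 542.
Equality holds with 15 values of 32 and 2 values of 31.

32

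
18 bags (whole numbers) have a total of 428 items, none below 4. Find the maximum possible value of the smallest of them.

23

If every one of the 18 were at least 24, the total would be at least 18 × 24 = 432 > 428.
Taking 4 copies of 23 and 14 copies of 24 gives exactly 428, so 23 is attained.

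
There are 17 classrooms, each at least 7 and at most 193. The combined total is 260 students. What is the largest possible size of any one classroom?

Maximizing one value means minimizing the remaining 16.
The other 16 contribute at least 16 × 7 = 112, leaving at most 260 − 112 = 148.
Since 148 ≤ 193, this is achievable: one at 148 and 16 at 7.

148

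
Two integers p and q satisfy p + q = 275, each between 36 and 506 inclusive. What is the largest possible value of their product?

With p + q fixed, pq peaks when the two are closest together.
Taking p = 137 and q = 138 (both in [36, 506]) gives pq = 18906.

18906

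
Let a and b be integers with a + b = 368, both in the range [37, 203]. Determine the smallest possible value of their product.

ab = a(368 − a) is concave in a, so over [165, 203] it is minimized at an endpoint.
The extreme feasible split is a = 165, b = 203, giving ab = 33495.

33495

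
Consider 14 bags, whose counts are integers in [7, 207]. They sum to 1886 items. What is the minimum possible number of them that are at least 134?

1

Suppose at most 14 − j of them reach 134; then j values are ≤ 133 and the rest ≤ 207.
The total is then ≤ 133·j + 207·(14 − j) = 2898 − 74j. For this to be ≥ 1886 we need j ≤ 13, so at least 14 − 13 = 1 must reach 134.
Exactly 1 works: 1 value at 207 and 13 at 133 total 1936; lower one of the high values by 50 (still ≥ 134) to hit 1886.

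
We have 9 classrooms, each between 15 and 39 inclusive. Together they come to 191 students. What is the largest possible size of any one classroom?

Maximizing one value means minimizing the remaining 8.
The other 8 contribute at least 8 × 15 = 120, leaving at most 191 − 120 = 71.
But each classroom is capped at 39, so the maximum is 39.
Achievable: one at 39 and the other 8 totalling 152, which fits since 8 × 15 ≤ 152 ≤ 8 × 39.

39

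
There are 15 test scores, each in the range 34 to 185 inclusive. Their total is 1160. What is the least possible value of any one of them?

Minimizing one value means maximizing the remaining 14.
The other 14 can take up 14 × 185 = 2590 ≥ 1160 − 34, so one score can sit at its floor of 34.
Achievable: one at 34 and the other 14 totalling 1126, which fits since 14 × 34 ≤ 1126 ≤ 14 × 185.

34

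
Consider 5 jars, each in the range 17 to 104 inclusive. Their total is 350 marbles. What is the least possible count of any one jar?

17

To make one jar as small as possible, make the other 4 as large as possible.
The other 4 can take up 4 × 104 = 416 ≥ 350 − 17, so one jar can sit at its floor of 17.
Achievable: one at 17 and the other 4 totalling 333, which fits since 4 × 17 ≤ 333 ≤ 4 × 104.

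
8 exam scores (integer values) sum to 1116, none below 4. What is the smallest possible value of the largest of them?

The 8 values sum to 1116, so their maximum is at least ⌈1116/8⌉ = 140.
Achievable: 4 of them at 140 and 4 at 139 total 1116.

140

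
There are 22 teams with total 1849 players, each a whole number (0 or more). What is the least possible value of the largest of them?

If every one of the 22 were at most 84, the total would be at most 22 × 84 = 1848 < 1849.
Equality holds with 1 value of 85 and 21 values of 84.

85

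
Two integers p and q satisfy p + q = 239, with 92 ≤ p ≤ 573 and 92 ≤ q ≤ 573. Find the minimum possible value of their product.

pq = p(239 − p) is concave in p, so over [92, 147] it is minimized at an endpoint.
The extreme feasible split is p = 92, q = 147, giving pq = 13524.

13524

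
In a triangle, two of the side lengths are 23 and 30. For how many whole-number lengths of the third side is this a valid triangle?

The triangle inequality gives |23 − 30| < c < 23 + 30, i.e. 7 < c < 53.
So c can be any integer from 8 to 52: 45 values.

45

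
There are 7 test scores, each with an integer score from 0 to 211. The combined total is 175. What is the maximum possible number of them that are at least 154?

1

With k values at 154 or above and the rest at least 0, the sum is at least 0 + 154k.
Since the sum is 175, we need 154k ≤ 175, i.e. k ≤ 1.
k = 1 is achieved by 1 value at 154 and 6 at 0, total 154; add 21 to one value (staying below 154) to reach 175.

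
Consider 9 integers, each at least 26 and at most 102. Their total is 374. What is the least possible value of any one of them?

To make one integer as small as possible, make the other 8 as large as possible.
The other 8 can take up 8 × 102 = 816 ≥ 374 − 26, so one integer can sit at its floor of 26.
Achievable: one at 26 and the other 8 totalling 348, which fits since 8 × 26 ≤ 348 ≤ 8 × 102.

26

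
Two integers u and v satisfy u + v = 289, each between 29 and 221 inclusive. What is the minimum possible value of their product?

15028

uv = u(289 − u) is concave in u, so over [68, 221] it is minimized at an endpoint.
At the endpoint u = 68, v = 289 − 68 = 221, so uv = 68 × 221 = 15028.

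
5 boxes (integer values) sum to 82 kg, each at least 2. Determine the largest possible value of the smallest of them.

16

The average is 82/5 < 17, so some value is ≤ 16.
Achievable: 3 of them at 16 and 2 at 17 total 82.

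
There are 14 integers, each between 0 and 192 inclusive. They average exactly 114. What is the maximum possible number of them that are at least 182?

8

The total is 14 × 114 = 1596.
If k of the values are ≥ 182, the total is ≥ 182k + 0(14 − k).
Setting 182k + 0(14 − k) ≤ 1596 gives 182k ≤ 1596, so k ≤ 8.
k = 8 is achieved by 8 values at 182 and 6 at 0, total 1456; add 140 to one value (staying below 182) to reach 1596.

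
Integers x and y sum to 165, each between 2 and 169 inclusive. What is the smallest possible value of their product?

326

For a fixed sum, xy is smallest when x and y are as far apart as possible.
At the endpoint x = 2, y = 165 − 2 = 163, so xy = 2 × 163 = 326.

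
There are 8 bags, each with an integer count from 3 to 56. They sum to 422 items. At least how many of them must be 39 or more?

If only k of them are at least 39, the other 8 − k are at most 38, so the total is at most k·56 + (8 − k)·38.
This must reach 422, so k·56 + (8 − k)·38 ≥ 422, giving k ≥ 7.
Exactly 7 works: 7 values at 56 and 1 at 38 total 430; lower one of the high values by 8 (still ≥ 39) to hit 422.

7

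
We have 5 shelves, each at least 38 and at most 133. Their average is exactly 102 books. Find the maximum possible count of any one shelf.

133

To make one shelf as large as possible, make the other 4 as small as possible.
The total is 5 × 102 = 510.
The other 4 contribute at least 4 × 38 = 152, leaving at most 510 − 152 = 358.
But each shelf is capped at 133, so the maximum is 133.
Achievable: one at 133 and the other 4 totalling 377, which fits since 4 × 38 ≤ 377 ≤ 4 × 133.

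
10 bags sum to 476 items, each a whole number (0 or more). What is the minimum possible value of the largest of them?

48

Some value must be at least ⌈476/10⌉ = 48, since 10 × 47 = 470 < 476.
Equality holds with 6 values of 48 and 4 values of 47.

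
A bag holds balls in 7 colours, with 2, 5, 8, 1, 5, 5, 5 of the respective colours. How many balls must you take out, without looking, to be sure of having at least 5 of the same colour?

24

In the worst case you take as many as possible of each colour without reaching 5: 2 + 4 + 4 + 1 + 4 + 4 + 4 = 23.
The next one must give 5 of some colour, so 23 + 1 = 24.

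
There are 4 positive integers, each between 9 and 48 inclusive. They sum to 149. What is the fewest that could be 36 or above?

1

Each value short of 36 is at most 35, costing at least 48 − 35 = 13 against the maximum total of 192.
We can afford to lose at most 192 − 149 = 43, so at most ⌊43/13⌋ = 3 fall short, and at least 1 are ≥ 36.
Exactly 1 works: 1 value at 48 and 3 at 35 total 153; lower one of the high values by 4 (still ≥ 36) to hit 149.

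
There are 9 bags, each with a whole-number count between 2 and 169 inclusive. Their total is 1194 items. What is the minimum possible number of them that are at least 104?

5

Suppose at most 9 − j of them reach 104; then j values are ≤ 103 and the rest ≤ 169.
The total is then ≤ 103·j + 169·(9 − j) = 1521 − 66j. For this to be ≥ 1194 we need j ≤ 4, so at least 9 − 4 = 5 must reach 104.
Exactly 5 works: 5 values at 169 and 4 at 103 total 1257; lower one of the high values by 63 (still ≥ 104) to hit 1194.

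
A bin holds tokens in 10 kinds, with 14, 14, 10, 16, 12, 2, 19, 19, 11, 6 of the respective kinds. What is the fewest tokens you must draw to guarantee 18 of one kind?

120

In the worst case you take as many as possible of each kind without reaching 18: 14 + 14 + 10 + 16 + 12 + 2 + 17 + 17 + 11 + 6 = 119.
The next one must give 18 of some kind, so 119 + 1 = 120.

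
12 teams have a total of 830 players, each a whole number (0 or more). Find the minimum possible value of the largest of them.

70

If every one of the 12 were at most 69, the total would be at most 12 × 69 = 828 < 830.
Taking 10 copies of 69 and 2 copies of 70 gives exactly 830, so 70 is attained.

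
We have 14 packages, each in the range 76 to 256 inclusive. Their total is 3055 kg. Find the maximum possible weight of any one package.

Maximizing one value means minimizing the remaining 13.
The other 13 contribute at least 13 × 76 = 988, leaving at most 3055 − 988 = 2067.
But each package is capped at 256, so the maximum is 256.
Achievable: one at 256 and the other 13 totalling 2799, which fits since 13 × 76 ≤ 2799 ≤ 13 × 256.

256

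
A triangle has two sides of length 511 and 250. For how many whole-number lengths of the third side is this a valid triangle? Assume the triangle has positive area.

499

The triangle inequality gives |511 − 250| < c < 511 + 250, i.e. 261 < c < 761.
So c can be any integer from 262 to 760: 499 values.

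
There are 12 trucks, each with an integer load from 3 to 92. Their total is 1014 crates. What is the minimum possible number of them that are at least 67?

Suppose at most 12 − j of them reach 67; then j values are ≤ 66 and the rest ≤ 92.
The total is then ≤ 66·j + 92·(12 − j) = 1104 − 26j. For this to be ≥ 1014 we need j ≤ 3, so at least 12 − 3 = 9 must reach 67.
Exactly 9 works: 9 values at 92 and 3 at 66 total 1026; lower one of the high values by 12 (still ≥ 67) to hit 1014.

9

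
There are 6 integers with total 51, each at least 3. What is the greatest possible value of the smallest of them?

8

If every one of the 6 were at least 9, the total would be at least 6 × 9 = 54 > 51.
Taking 3 copies of 8 and 3 copies of 9 gives exactly 51, so 8 is attained.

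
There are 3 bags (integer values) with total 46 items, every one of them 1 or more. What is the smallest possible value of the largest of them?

The 3 values sum to 46, so their maximum is at least ⌈46/3⌉ = 16.
Equality holds with 1 value of 16 and 2 values of 15.

16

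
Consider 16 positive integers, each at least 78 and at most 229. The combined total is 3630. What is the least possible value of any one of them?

Minimizing one value means maximizing the remaining 15.
The other 15 contribute at most 15 × 229 = 3435, leaving at least 3630 − 3435 = 195.
Since 195 ≥ 78, this is achievable: one at 195 and 15 at 229.

195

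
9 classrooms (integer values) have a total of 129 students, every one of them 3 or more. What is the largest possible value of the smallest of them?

If every one of the 9 were at least 15, the total would be at least 9 × 15 = 135 > 129.
Equality holds with 6 values of 14 and 3 values of 15.

14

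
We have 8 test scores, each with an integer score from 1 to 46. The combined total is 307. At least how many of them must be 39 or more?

1

Each value short of 39 is at most 38, costing at least 46 − 38 = 8 against the maximum total of 368.
We can afford to lose at most 368 − 307 = 61, so at most ⌊61/8⌋ = 7 fall short, and at least 1 are ≥ 39.
Exactly 1 works: 1 value at 46 and 7 at 38 total 312; lower one of the high values by 5 (still ≥ 39) to hit 307.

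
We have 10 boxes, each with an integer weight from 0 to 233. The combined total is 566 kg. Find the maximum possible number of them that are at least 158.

With k values at 158 or above and the rest at least 0, the sum is at least 0 + 158k.
Since the sum is 566, we need 158k ≤ 566, i.e. k ≤ 3.
k = 3 is achieved by 3 values at 158 and 7 at 0, total 474; add 92 to one value (staying below 158) to reach 566.

3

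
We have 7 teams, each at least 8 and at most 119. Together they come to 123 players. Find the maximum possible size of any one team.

Maximizing one value means minimizing the remaining 6.
The other 6 contribute at least 6 × 8 = 48, leaving at most 123 − 48 = 75.
Since 75 ≤ 119, this is achievable: one at 75 and 6 at 8.

75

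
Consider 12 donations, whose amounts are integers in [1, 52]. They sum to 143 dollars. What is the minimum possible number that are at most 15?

Each value above 15 is at least 16, contributing at least 16 − 1 = 15 above the floor 1.
The sum exceeds the floor total 12 by 131, so at most ⌊131/15⌋ = 8 exceed 15, and at least 4 are ≤ 15.
Exactly 4 works: 4 values at 1 and 8 at 16 total 132; raise one of the low values by 11 (still ≤ 15) to hit 143.

4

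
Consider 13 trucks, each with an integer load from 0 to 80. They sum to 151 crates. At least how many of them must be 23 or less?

7

Let j be the number exceeding 23. Then the total is ≥ 24·j + 0·(13 − j) = 0 + 24j.
So 24j ≤ 151 and j ≤ 6; hence at least 13 − 6 = 7 are ≤ 23.
Exactly 7 works: 7 values at 0 and 6 at 24 total 144; raise one of the low values by 7 (still ≤ 23) to hit 151.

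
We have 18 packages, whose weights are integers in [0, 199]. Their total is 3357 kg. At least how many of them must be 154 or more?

14

If only k of them are at least 154, the other 18 − k are at most 153, so the total is at most k·199 + (18 − k)·153.
This must reach 3357, so k·199 + (18 − k)·153 ≥ 3357, giving k ≥ 14.
Exactly 14 works: 14 values at 199 and 4 at 153 total 3398; lower one of the high values by 41 (still ≥ 154) to hit 3357.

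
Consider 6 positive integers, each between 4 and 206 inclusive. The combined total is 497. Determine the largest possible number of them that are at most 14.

Each value at 14 or below falls at least 206 − 14 = 192 short of the ceiling 206.
The ceiling total is 6 × 206 = 1236, and we need 497, so at most ⌊(1236 − 497)/192⌋ = 3 can be that low.
k = 3 is achieved by 3 values at 14 and 3 at 206, total 660; lower one of the 206's by 163 (still > 14) to reach 497.

3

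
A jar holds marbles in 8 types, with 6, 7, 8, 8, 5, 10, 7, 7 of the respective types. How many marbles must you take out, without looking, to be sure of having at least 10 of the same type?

In the worst case you take as many as possible of each type without reaching 10: 6 + 7 + 8 + 8 + 5 + 9 + 7 + 7 = 57.
The next one must give 10 of some type, so 57 + 1 = 58.

58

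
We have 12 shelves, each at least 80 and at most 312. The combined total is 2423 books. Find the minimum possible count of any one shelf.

80

Minimizing one value means maximizing the remaining 11.
The other 11 can take up 11 × 312 = 3432 ≥ 2423 − 80, so one shelf can sit at its floor of 80.
Achievable: one at 80 and the other 11 totalling 2343, which fits since 11 × 80 ≤ 2343 ≤ 11 × 312.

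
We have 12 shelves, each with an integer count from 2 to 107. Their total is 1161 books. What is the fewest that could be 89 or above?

Each value short of 89 is at most 88, costing at least 107 − 88 = 19 against the maximum total of 1284.
We can afford to lose at most 1284 − 1161 = 123, so at most ⌊123/19⌋ = 6 fall short, and at least 6 are ≥ 89.
Exactly 6 works: 6 values at 107 and 6 at 88 total 1170; lower one of the high values by 9 (still ≥ 89) to hit 1161.

6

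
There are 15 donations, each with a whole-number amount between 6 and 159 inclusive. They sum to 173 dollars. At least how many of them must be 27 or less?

12

Let j be the number exceeding 27. Then the total is ≥ 28·j + 6·(15 − j) = 90 + 22j.
So 22j ≤ 83 and j ≤ 3; hence at least 15 − 3 = 12 are ≤ 27.
Exactly 12 works: 12 values at 6 and 3 at 28 total 156; raise one of the low values by 17 (still ≤ 27) to hit 173.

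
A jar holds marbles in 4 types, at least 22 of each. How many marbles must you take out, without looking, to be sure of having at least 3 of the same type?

You could draw 2 of every type without reaching 3 of any — 8 in all.
One more forces 3 of some type, so 8 + 1 = 9.

9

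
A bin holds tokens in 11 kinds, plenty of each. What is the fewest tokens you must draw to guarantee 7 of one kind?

67

You could draw 6 of every kind without reaching 7 of any — 66 in all.
One more forces 7 of some kind, so 66 + 1 = 67.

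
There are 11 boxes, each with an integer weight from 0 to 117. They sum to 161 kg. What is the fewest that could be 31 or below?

6

If only k of them are at most 31, the other 11 − k are at least 32, so the total is at least (11 − k)·32 + k·0.
This is ≤ 161, so (11 − k)·32 + 0k ≤ 161, which gives k ≥ 6.
Exactly 6 works: 6 values at 0 and 5 at 32 total 160; raise one of the low values by 1 (still ≤ 31) to hit 161.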